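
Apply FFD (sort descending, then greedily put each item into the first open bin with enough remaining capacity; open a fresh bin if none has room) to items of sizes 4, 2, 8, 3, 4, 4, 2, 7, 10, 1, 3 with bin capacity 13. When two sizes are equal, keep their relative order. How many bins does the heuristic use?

4

Sorted descending: 10, 8, 7, 4, 4, 4, 3, 3, 2, 2, 1.
  10 → bin 1 (new)  [load 10/13]
  8 → bin 2 (new)  [load 8/13]
  7 → bin 3 (new)  [load 7/13]
  4 → bin 2  [load 12/13]
  4 → bin 3  [load 11/13]
  4 → bin 4 (new)  [load 4/13]
  3 → bin 1  [load 13/13]
  3 → bin 4  [load 7/13]
  2 → bin 3  [load 13/13]
  2 → bin 4  [load 9/13]
  1 → bin 2  [load 13/13]
4 bins opened.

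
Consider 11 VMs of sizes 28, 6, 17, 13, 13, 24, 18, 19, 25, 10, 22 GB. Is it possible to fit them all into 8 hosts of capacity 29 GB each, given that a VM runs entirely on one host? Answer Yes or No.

A valid assignment using 8 hosts:
  host 1: 28 = 28
  host 2: 25 = 25
  host 3: 24 = 24
  host 4: 22 + 6 = 28
  host 5: 19 + 10 = 29
  host 6: 18 = 18
  host 7: 17 = 17
  host 8: 13 + 13 = 26
Every load is within 29 GB, so 8 hosts suffice.

Yes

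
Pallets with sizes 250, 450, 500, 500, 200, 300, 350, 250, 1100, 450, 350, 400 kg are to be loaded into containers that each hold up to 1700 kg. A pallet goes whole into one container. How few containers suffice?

Total = 1100 + 500 + 500 + 450 + 450 + 400 + 350 + 350 + 300 + 250 + 250 + 200 = 5100 kg.
Lower bound: ⌈5100/1700⌉ = 3 containers.
A packing using 3 containers:
  container 1: 1100 + 400 + 200 = 1700
  container 2: 500 + 500 + 450 + 250 = 1700
  container 3: 450 + 350 + 350 + 300 + 250 = 1700
This matches the lower bound, so 3 is optimal.

3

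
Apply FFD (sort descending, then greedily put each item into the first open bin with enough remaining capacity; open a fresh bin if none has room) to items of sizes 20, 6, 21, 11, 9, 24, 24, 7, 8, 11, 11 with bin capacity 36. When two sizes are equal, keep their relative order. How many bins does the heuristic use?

5

Sorted descending: 24, 24, 21, 20, 11, 11, 11, 9, 8, 7, 6.
  24 → bin 1 (new)  [load 24/36]
  24 → bin 2 (new)  [load 24/36]
  21 → bin 3 (new)  [load 21/36]
  20 → bin 4 (new)  [load 20/36]
  11 → bin 1  [load 35/36]
  11 → bin 2  [load 35/36]
  11 → bin 3  [load 32/36]
  9 → bin 4  [load 29/36]
  8 → bin 5 (new)  [load 8/36]
  7 → bin 4  [load 36/36]
  6 → bin 5  [load 14/36]
5 bins opened.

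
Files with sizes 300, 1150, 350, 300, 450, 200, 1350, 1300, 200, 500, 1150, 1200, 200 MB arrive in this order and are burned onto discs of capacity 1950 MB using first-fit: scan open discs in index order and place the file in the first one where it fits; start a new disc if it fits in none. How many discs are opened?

6

  300 → disc 1 (new)  [load 300/1950]
  1150 → disc 1  [load 1450/1950]
  350 → disc 1  [load 1800/1950]
  300 → disc 2 (new)  [load 300/1950]
  450 → disc 2  [load 750/1950]
  200 → disc 2  [load 950/1950]
  1350 → disc 3 (new)  [load 1350/1950]
  1300 → disc 4 (new)  [load 1300/1950]
  200 → disc 2  [load 1150/1950]
  500 → disc 2  [load 1650/1950]
  1150 → disc 5 (new)  [load 1150/1950]
  1200 → disc 6 (new)  [load 1200/1950]
  200 → disc 2  [load 1850/1950]
6 discs opened.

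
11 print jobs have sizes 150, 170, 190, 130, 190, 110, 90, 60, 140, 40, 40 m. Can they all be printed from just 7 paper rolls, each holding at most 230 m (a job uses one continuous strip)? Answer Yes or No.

Yes

A valid assignment using 7 paper rolls:
  roll 1: 190 + 40 = 230
  roll 2: 190 + 40 = 230
  roll 3: 170 + 60 = 230
  roll 4: 150 = 150
  roll 5: 140 + 90 = 230
  roll 6: 130 = 130
  roll 7: 110 = 110
Every load is within 230 m, so 7 paper rolls suffice.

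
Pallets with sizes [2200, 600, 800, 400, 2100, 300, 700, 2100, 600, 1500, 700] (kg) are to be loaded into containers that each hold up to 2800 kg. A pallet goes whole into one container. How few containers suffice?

Total = 2200 + 2100 + 2100 + 1500 + 800 + 700 + 700 + 600 + 600 + 400 + 300 = 12000 kg.
Lower bound: ⌈12000/2800⌉ = 5 containers.
A packing using 5 containers:
  container 1: 2200 + 600 = 2800
  container 2: 2100 + 700 = 2800
  container 3: 2100 + 700 = 2800
  container 4: 1500 + 800 + 400 = 2700
  container 5: 600 + 300 = 900
This matches the lower bound, so 5 is optimal.

5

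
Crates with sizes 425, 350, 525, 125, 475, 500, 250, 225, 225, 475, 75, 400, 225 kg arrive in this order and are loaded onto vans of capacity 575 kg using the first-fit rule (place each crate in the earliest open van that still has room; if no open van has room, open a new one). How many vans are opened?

  425 → van 1 (new)  [load 425/575]
  350 → van 2 (new)  [load 350/575]
  525 → van 3 (new)  [load 525/575]
  125 → van 1  [load 550/575]
  475 → van 4 (new)  [load 475/575]
  500 → van 5 (new)  [load 500/575]
  250 → van 6 (new)  [load 250/575]
  225 → van 2  [load 575/575]
  225 → van 6  [load 475/575]
  475 → van 7 (new)  [load 475/575]
  75 → van 4  [load 550/575]
  400 → van 8 (new)  [load 400/575]
  225 → van 9 (new)  [load 225/575]
9 vans opened.

9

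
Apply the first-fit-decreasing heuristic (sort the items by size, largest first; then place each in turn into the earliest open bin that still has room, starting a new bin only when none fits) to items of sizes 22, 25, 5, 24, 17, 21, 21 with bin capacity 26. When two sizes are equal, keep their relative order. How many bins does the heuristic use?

6

Sorted descending: 25, 24, 22, 21, 21, 17, 5.
  25 → bin 1 (new)  [load 25/26]
  24 → bin 2 (new)  [load 24/26]
  22 → bin 3 (new)  [load 22/26]
  21 → bin 4 (new)  [load 21/26]
  21 → bin 5 (new)  [load 21/26]
  17 → bin 6 (new)  [load 17/26]
  5 → bin 4  [load 26/26]
6 bins opened.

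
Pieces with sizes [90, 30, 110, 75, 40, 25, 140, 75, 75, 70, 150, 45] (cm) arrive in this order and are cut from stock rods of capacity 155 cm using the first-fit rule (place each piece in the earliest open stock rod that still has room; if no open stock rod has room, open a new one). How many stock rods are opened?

7

  90 → stock rod 1 (new)  [load 90/155]
  30 → stock rod 1  [load 120/155]
  110 → stock rod 2 (new)  [load 110/155]
  75 → stock rod 3 (new)  [load 75/155]
  40 → stock rod 2  [load 150/155]
  25 → stock rod 1  [load 145/155]
  140 → stock rod 4 (new)  [load 140/155]
  75 → stock rod 3  [load 150/155]
  75 → stock rod 5 (new)  [load 75/155]
  70 → stock rod 5  [load 145/155]
  150 → stock rod 6 (new)  [load 150/155]
  45 → stock rod 7 (new)  [load 45/155]
7 stock rods opened.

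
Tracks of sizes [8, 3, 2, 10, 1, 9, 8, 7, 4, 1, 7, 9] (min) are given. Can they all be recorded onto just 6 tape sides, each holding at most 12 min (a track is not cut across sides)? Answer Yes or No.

Total = 69 min; ⌈69/12⌉ = 6.
7 tracks each exceed half the capacity and cannot share a side, forcing at least 7 tape sides.
At least 7 tape sides are required, but only 6 are allowed.

No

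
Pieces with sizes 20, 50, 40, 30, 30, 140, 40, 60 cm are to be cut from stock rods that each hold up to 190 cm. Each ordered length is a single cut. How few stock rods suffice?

Total = 140 + 60 + 50 + 40 + 40 + 30 + 30 + 20 = 410 cm.
Lower bound: ⌈410/190⌉ = 3 stock rods.
A packing using 3 stock rods:
  stock rod 1: 140 + 50 = 190
  stock rod 2: 60 + 40 + 40 + 30 + 20 = 190
  stock rod 3: 30 = 30
This matches the lower bound, so 3 is optimal.

3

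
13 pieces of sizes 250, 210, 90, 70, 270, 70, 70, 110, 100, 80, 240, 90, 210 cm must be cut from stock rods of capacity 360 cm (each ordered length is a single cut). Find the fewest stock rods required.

6

Total = 270 + 250 + 240 + 210 + 210 + 110 + 100 + 90 + 90 + 80 + 70 + 70 + 70 = 1860 cm.
Lower bound: ⌈1860/360⌉ = 6 stock rods.
A packing using 6 stock rods:
  stock rod 1: 270 + 90 = 360
  stock rod 2: 250 + 110 = 360
  stock rod 3: 240 + 100 = 340
  stock rod 4: 210 + 90 = 300
  stock rod 5: 210 + 80 + 70 = 360
  stock rod 6: 70 + 70 = 140
This matches the lower bound, so 6 is optimal.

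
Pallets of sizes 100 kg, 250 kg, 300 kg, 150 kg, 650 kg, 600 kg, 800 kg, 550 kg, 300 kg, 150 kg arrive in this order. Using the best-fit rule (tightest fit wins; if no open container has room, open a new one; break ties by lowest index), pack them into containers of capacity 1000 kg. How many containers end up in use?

  100 → container 1 (new)  [load 100/1000]
  250 → container 1  [load 350/1000]
  300 → container 1  [load 650/1000]
  150 → container 1  [load 800/1000]
  650 → container 2 (new)  [load 650/1000]
  600 → container 3 (new)  [load 600/1000]
  800 → container 4 (new)  [load 800/1000]
  550 → container 5 (new)  [load 550/1000]
  300 → container 2  [load 950/1000]
  150 → container 1  [load 950/1000]
5 containers opened.

5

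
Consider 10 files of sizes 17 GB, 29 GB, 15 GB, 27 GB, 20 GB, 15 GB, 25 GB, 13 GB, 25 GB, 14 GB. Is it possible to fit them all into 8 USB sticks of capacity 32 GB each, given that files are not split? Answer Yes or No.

A valid assignment using 8 USB sticks:
  USB stick 1: 29 = 29
  USB stick 2: 27 = 27
  USB stick 3: 25 = 25
  USB stick 4: 25 = 25
  USB stick 5: 20 = 20
  USB stick 6: 17 + 15 = 32
  USB stick 7: 15 + 14 = 29
  USB stick 8: 13 = 13
Every load is within 32 GB, so 8 USB sticks suffice.

Yes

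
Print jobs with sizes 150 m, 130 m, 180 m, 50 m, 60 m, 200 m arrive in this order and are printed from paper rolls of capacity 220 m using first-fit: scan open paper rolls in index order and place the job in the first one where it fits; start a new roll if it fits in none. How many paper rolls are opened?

4

  150 → roll 1 (new)  [load 150/220]
  130 → roll 2 (new)  [load 130/220]
  180 → roll 3 (new)  [load 180/220]
  50 → roll 1  [load 200/220]
  60 → roll 2  [load 190/220]
  200 → roll 4 (new)  [load 200/220]
4 paper rolls opened.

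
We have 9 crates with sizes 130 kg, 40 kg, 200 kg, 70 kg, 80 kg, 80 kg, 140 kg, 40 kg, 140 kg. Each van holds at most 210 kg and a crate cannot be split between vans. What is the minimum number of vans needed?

Total = 200 + 140 + 140 + 130 + 80 + 80 + 70 + 40 + 40 = 920 kg.
Lower bound: ⌈920/210⌉ = 5 vans.
A packing using 5 vans:
  van 1: 200 = 200
  van 2: 140 + 70 = 210
  van 3: 140 + 40 = 180
  van 4: 130 + 80 = 210
  van 5: 80 + 40 = 120
This matches the lower bound, so 5 is optimal.

5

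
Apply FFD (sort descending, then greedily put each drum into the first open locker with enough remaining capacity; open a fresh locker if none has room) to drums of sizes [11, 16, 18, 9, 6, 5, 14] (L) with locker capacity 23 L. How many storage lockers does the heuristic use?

Sorted descending: 18, 16, 14, 11, 9, 6, 5.
  18 → locker 1 (new)  [load 18/23]
  16 → locker 2 (new)  [load 16/23]
  14 → locker 3 (new)  [load 14/23]
  11 → locker 4 (new)  [load 11/23]
  9 → locker 3  [load 23/23]
  6 → locker 2  [load 22/23]
  5 → locker 1  [load 23/23]
4 storage lockers opened.

4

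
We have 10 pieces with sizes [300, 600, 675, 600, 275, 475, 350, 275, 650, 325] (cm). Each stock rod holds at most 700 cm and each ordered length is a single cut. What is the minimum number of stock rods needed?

8

Total = 675 + 650 + 600 + 600 + 475 + 350 + 325 + 300 + 275 + 275 = 4525 cm.
Lower bound: ⌈4525/700⌉ = 7 stock rods.
A packing using 8 stock rods:
  stock rod 1: 675 = 675
  stock rod 2: 650 = 650
  stock rod 3: 600 = 600
  stock rod 4: 600 = 600
  stock rod 5: 475 = 475
  stock rod 6: 350 + 325 = 675
  stock rod 7: 300 + 275 = 575
  stock rod 8: 275 = 275
No arrangement into 7 stock rods stays within capacity, so 8 is optimal.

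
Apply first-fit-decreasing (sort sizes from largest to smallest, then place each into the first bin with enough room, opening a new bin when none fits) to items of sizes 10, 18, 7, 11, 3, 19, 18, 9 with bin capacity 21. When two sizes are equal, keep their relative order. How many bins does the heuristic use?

Sorted descending: 19, 18, 18, 11, 10, 9, 7, 3.
  19 → bin 1 (new)  [load 19/21]
  18 → bin 2 (new)  [load 18/21]
  18 → bin 3 (new)  [load 18/21]
  11 → bin 4 (new)  [load 11/21]
  10 → bin 4  [load 21/21]
  9 → bin 5 (new)  [load 9/21]
  7 → bin 5  [load 16/21]
  3 → bin 2  [load 21/21]
5 bins opened.

5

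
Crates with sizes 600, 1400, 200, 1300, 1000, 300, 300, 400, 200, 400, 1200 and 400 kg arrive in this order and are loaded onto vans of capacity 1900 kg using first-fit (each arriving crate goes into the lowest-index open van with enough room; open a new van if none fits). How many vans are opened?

  600 → van 1 (new)  [load 600/1900]
  1400 → van 2 (new)  [load 1400/1900]
  200 → van 1  [load 800/1900]
  1300 → van 3 (new)  [load 1300/1900]
  1000 → van 1  [load 1800/1900]
  300 → van 2  [load 1700/1900]
  300 → van 3  [load 1600/1900]
  400 → van 4 (new)  [load 400/1900]
  200 → van 2  [load 1900/1900]
  400 → van 4  [load 800/1900]
  1200 → van 5 (new)  [load 1200/1900]
  400 → van 4  [load 1200/1900]
5 vans opened.

5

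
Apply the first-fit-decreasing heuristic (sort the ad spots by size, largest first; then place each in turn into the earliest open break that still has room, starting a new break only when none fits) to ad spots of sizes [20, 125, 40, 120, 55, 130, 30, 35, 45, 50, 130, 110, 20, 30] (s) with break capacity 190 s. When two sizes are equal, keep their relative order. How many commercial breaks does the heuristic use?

6

Sorted descending: 130, 130, 125, 120, 110, 55, 50, 45, 40, 35, 30, 30, 20, 20.
  130 → break 1 (new)  [load 130/190]
  130 → break 2 (new)  [load 130/190]
  125 → break 3 (new)  [load 125/190]
  120 → break 4 (new)  [load 120/190]
  110 → break 5 (new)  [load 110/190]
  55 → break 1  [load 185/190]
  50 → break 2  [load 180/190]
  45 → break 3  [load 170/190]
  40 → break 4  [load 160/190]
  35 → break 5  [load 145/190]
  30 → break 4  [load 190/190]
  30 → break 5  [load 175/190]
  20 → break 3  [load 190/190]
  20 → break 6 (new)  [load 20/190]
6 commercial breaks opened.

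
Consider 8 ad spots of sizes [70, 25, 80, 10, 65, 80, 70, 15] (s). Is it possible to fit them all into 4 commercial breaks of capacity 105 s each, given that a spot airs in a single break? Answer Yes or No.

No

Total = 415 s; ⌈415/105⌉ = 4.
5 ad spots each exceed half the capacity and cannot share a break, forcing at least 5 commercial breaks.
At least 5 commercial breaks are required, but only 4 are allowed.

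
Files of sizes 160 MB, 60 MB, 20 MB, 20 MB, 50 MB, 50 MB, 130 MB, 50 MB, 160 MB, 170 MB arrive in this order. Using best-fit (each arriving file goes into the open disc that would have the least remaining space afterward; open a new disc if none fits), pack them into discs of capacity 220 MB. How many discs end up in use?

5

  160 → disc 1 (new)  [load 160/220]
  60 → disc 1  [load 220/220]
  20 → disc 2 (new)  [load 20/220]
  20 → disc 2  [load 40/220]
  50 → disc 2  [load 90/220]
  50 → disc 2  [load 140/220]
  130 → disc 3 (new)  [load 130/220]
  50 → disc 2  [load 190/220]
  160 → disc 4 (new)  [load 160/220]
  170 → disc 5 (new)  [load 170/220]
5 discs opened.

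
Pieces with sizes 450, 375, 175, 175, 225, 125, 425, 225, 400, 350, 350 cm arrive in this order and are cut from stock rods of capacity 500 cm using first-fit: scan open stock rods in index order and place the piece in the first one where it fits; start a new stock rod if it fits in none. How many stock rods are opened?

  450 → stock rod 1 (new)  [load 450/500]
  375 → stock rod 2 (new)  [load 375/500]
  175 → stock rod 3 (new)  [load 175/500]
  175 → stock rod 3  [load 350/500]
  225 → stock rod 4 (new)  [load 225/500]
  125 → stock rod 2  [load 500/500]
  425 → stock rod 5 (new)  [load 425/500]
  225 → stock rod 4  [load 450/500]
  400 → stock rod 6 (new)  [load 400/500]
  350 → stock rod 7 (new)  [load 350/500]
  350 → stock rod 8 (new)  [load 350/500]
8 stock rods opened.

8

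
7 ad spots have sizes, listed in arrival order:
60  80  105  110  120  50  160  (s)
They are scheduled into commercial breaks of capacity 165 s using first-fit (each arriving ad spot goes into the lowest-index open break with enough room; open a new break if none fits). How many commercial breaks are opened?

5

  60 → break 1 (new)  [load 60/165]
  80 → break 1  [load 140/165]
  105 → break 2 (new)  [load 105/165]
  110 → break 3 (new)  [load 110/165]
  120 → break 4 (new)  [load 120/165]
  50 → break 2  [load 155/165]
  160 → break 5 (new)  [load 160/165]
5 commercial breaks opened.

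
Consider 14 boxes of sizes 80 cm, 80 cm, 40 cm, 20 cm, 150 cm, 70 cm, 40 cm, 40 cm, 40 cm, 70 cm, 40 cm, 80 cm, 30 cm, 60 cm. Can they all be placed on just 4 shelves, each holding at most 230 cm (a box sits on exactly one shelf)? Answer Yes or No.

Yes

A valid assignment using 4 shelves:
  shelf 1: 150 + 80 = 230
  shelf 2: 80 + 80 + 70 = 230
  shelf 3: 70 + 60 + 40 + 40 + 20 = 230
  shelf 4: 40 + 40 + 40 + 30 = 150
Every load is within 230 cm, so 4 shelves suffice.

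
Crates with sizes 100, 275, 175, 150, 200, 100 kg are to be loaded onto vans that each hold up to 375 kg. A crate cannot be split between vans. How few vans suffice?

Total = 275 + 200 + 175 + 150 + 100 + 100 = 1000 kg.
Lower bound: ⌈1000/375⌉ = 3 vans.
A packing using 3 vans:
  van 1: 275 + 100 = 375
  van 2: 200 + 175 = 375
  van 3: 150 + 100 = 250
This matches the lower bound, so 3 is optimal.

3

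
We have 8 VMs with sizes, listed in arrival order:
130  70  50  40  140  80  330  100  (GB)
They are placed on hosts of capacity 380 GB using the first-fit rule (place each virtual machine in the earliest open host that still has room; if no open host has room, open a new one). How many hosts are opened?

3

  130 → host 1 (new)  [load 130/380]
  70 → host 1  [load 200/380]
  50 → host 1  [load 250/380]
  40 → host 1  [load 290/380]
  140 → host 2 (new)  [load 140/380]
  80 → host 1  [load 370/380]
  330 → host 3 (new)  [load 330/380]
  100 → host 2  [load 240/380]
3 hosts opened.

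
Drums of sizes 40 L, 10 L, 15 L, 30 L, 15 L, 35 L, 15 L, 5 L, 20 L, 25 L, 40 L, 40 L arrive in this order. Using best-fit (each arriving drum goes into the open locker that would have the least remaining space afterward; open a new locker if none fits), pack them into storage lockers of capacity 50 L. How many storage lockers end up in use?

7

  40 → locker 1 (new)  [load 40/50]
  10 → locker 1  [load 50/50]
  15 → locker 2 (new)  [load 15/50]
  30 → locker 2  [load 45/50]
  15 → locker 3 (new)  [load 15/50]
  35 → locker 3  [load 50/50]
  15 → locker 4 (new)  [load 15/50]
  5 → locker 2  [load 50/50]
  20 → locker 4  [load 35/50]
  25 → locker 5 (new)  [load 25/50]
  40 → locker 6 (new)  [load 40/50]
  40 → locker 7 (new)  [load 40/50]
7 storage lockers opened.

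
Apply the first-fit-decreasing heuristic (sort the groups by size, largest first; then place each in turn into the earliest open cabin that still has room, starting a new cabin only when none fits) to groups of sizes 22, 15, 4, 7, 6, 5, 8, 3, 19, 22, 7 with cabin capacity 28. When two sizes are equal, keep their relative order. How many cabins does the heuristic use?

5

Sorted descending: 22, 22, 19, 15, 8, 7, 7, 6, 5, 4, 3.
  22 → cabin 1 (new)  [load 22/28]
  22 → cabin 2 (new)  [load 22/28]
  19 → cabin 3 (new)  [load 19/28]
  15 → cabin 4 (new)  [load 15/28]
  8 → cabin 3  [load 27/28]
  7 → cabin 4  [load 22/28]
  7 → cabin 5 (new)  [load 7/28]
  6 → cabin 1  [load 28/28]
  5 → cabin 2  [load 27/28]
  4 → cabin 4  [load 26/28]
  3 → cabin 5  [load 10/28]
5 cabins opened.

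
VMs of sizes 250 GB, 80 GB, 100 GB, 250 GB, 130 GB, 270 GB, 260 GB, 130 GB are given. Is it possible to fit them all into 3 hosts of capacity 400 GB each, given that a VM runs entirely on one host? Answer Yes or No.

No

Total = 1470 GB; ⌈1470/400⌉ = 4.
At least 4 hosts are required, but only 3 are allowed.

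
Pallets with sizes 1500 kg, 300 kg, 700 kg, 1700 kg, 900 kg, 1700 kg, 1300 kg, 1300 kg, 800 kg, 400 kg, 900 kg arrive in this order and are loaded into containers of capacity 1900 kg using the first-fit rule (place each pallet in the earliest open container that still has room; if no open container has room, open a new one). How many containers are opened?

  1500 → container 1 (new)  [load 1500/1900]
  300 → container 1  [load 1800/1900]
  700 → container 2 (new)  [load 700/1900]
  1700 → container 3 (new)  [load 1700/1900]
  900 → container 2  [load 1600/1900]
  1700 → container 4 (new)  [load 1700/1900]
  1300 → container 5 (new)  [load 1300/1900]
  1300 → container 6 (new)  [load 1300/1900]
  800 → container 7 (new)  [load 800/1900]
  400 → container 5  [load 1700/1900]
  900 → container 7  [load 1700/1900]
7 containers opened.

7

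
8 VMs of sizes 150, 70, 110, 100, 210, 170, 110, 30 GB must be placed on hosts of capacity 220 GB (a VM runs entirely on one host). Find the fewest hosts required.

5

Total = 210 + 170 + 150 + 110 + 110 + 100 + 70 + 30 = 950 GB.
Lower bound: ⌈950/220⌉ = 5 hosts.
A packing using 5 hosts:
  host 1: 210 = 210
  host 2: 170 + 30 = 200
  host 3: 150 + 70 = 220
  host 4: 110 + 110 = 220
  host 5: 100 = 100
This matches the lower bound, so 5 is optimal.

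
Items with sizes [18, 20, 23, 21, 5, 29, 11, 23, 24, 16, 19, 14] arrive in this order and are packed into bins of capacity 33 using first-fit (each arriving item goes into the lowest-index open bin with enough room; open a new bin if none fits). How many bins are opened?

  18 → bin 1 (new)  [load 18/33]
  20 → bin 2 (new)  [load 20/33]
  23 → bin 3 (new)  [load 23/33]
  21 → bin 4 (new)  [load 21/33]
  5 → bin 1  [load 23/33]
  29 → bin 5 (new)  [load 29/33]
  11 → bin 2  [load 31/33]
  23 → bin 6 (new)  [load 23/33]
  24 → bin 7 (new)  [load 24/33]
  16 → bin 8 (new)  [load 16/33]
  19 → bin 9 (new)  [load 19/33]
  14 → bin 8  [load 30/33]
9 bins opened.

9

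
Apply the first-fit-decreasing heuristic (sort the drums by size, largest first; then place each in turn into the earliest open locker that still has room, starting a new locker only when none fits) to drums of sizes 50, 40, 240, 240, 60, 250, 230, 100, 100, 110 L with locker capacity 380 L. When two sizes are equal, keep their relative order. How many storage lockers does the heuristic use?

Sorted descending: 250, 240, 240, 230, 110, 100, 100, 60, 50, 40.
  250 → locker 1 (new)  [load 250/380]
  240 → locker 2 (new)  [load 240/380]
  240 → locker 3 (new)  [load 240/380]
  230 → locker 4 (new)  [load 230/380]
  110 → locker 1  [load 360/380]
  100 → locker 2  [load 340/380]
  100 → locker 3  [load 340/380]
  60 → locker 4  [load 290/380]
  50 → locker 4  [load 340/380]
  40 → locker 2  [load 380/380]
4 storage lockers opened.

4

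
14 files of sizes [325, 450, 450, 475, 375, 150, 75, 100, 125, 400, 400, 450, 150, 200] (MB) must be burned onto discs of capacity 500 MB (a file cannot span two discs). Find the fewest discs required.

Total = 475 + 450 + 450 + 450 + 400 + 400 + 375 + 325 + 200 + 150 + 150 + 125 + 100 + 75 = 4125 MB.
Lower bound: ⌈4125/500⌉ = 9 discs.
A packing using 9 discs:
  disc 1: 475 = 475
  disc 2: 450 = 450
  disc 3: 450 = 450
  disc 4: 450 = 450
  disc 5: 400 + 100 = 500
  disc 6: 400 + 75 = 475
  disc 7: 375 + 125 = 500
  disc 8: 325 + 150 = 475
  disc 9: 200 + 150 = 350
This matches the lower bound, so 9 is optimal.

9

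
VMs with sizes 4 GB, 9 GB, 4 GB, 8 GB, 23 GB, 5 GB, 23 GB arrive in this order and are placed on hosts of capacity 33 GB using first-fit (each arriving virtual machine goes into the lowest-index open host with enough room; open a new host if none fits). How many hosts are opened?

  4 → host 1 (new)  [load 4/33]
  9 → host 1  [load 13/33]
  4 → host 1  [load 17/33]
  8 → host 1  [load 25/33]
  23 → host 2 (new)  [load 23/33]
  5 → host 1  [load 30/33]
  23 → host 3 (new)  [load 23/33]
3 hosts opened.

3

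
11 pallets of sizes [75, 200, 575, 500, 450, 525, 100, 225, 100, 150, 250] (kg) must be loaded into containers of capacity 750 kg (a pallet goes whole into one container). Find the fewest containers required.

Total = 575 + 525 + 500 + 450 + 250 + 225 + 200 + 150 + 100 + 100 + 75 = 3150 kg.
Lower bound: ⌈3150/750⌉ = 5 containers.
A packing using 5 containers:
  container 1: 575 + 150 = 725
  container 2: 525 + 225 = 750
  container 3: 500 + 250 = 750
  container 4: 450 + 200 + 100 = 750
  container 5: 100 + 75 = 175
This matches the lower bound, so 5 is optimal.

5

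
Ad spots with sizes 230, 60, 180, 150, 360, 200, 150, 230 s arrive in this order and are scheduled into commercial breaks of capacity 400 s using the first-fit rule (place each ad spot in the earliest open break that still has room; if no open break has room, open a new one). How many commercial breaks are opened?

  230 → break 1 (new)  [load 230/400]
  60 → break 1  [load 290/400]
  180 → break 2 (new)  [load 180/400]
  150 → break 2  [load 330/400]
  360 → break 3 (new)  [load 360/400]
  200 → break 4 (new)  [load 200/400]
  150 → break 4  [load 350/400]
  230 → break 5 (new)  [load 230/400]
5 commercial breaks opened.

5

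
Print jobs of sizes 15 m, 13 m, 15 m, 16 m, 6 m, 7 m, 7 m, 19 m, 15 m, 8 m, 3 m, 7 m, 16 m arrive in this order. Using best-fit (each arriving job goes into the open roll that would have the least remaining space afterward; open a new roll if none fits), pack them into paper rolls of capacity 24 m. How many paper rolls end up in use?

  15 → roll 1 (new)  [load 15/24]
  13 → roll 2 (new)  [load 13/24]
  15 → roll 3 (new)  [load 15/24]
  16 → roll 4 (new)  [load 16/24]
  6 → roll 4  [load 22/24]
  7 → roll 1  [load 22/24]
  7 → roll 3  [load 22/24]
  19 → roll 5 (new)  [load 19/24]
  15 → roll 6 (new)  [load 15/24]
  8 → roll 6  [load 23/24]
  3 → roll 5  [load 22/24]
  7 → roll 2  [load 20/24]
  16 → roll 7 (new)  [load 16/24]
7 paper rolls opened.

7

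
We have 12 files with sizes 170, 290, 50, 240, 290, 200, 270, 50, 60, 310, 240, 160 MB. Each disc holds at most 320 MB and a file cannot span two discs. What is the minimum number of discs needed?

Total = 310 + 290 + 290 + 270 + 240 + 240 + 200 + 170 + 160 + 60 + 50 + 50 = 2330 MB.
Lower bound: ⌈2330/320⌉ = 8 discs.
A packing using 9 discs:
  disc 1: 310 = 310
  disc 2: 290 = 290
  disc 3: 290 = 290
  disc 4: 270 + 50 = 320
  disc 5: 240 + 60 = 300
  disc 6: 240 + 50 = 290
  disc 7: 200 = 200
  disc 8: 170 = 170
  disc 9: 160 = 160
No arrangement into 8 discs stays within capacity, so 9 is optimal.

9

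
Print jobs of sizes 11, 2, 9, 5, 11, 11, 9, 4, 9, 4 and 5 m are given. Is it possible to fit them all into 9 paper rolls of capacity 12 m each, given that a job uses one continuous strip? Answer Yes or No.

A valid assignment using 8 paper rolls:
  roll 1: 11 = 11
  roll 2: 11 = 11
  roll 3: 11 = 11
  roll 4: 9 + 2 = 11
  roll 5: 9 = 9
  roll 6: 9 = 9
  roll 7: 5 + 5 = 10
  roll 8: 4 + 4 = 8
That uses only 8 ≤ 9, so 9 paper rolls are enough.

Yes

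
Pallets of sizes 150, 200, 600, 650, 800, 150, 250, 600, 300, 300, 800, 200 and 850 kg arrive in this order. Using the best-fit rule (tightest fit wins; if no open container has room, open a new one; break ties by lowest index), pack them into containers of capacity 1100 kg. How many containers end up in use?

6

  150 → container 1 (new)  [load 150/1100]
  200 → container 1  [load 350/1100]
  600 → container 1  [load 950/1100]
  650 → container 2 (new)  [load 650/1100]
  800 → container 3 (new)  [load 800/1100]
  150 → container 1  [load 1100/1100]
  250 → container 3  [load 1050/1100]
  600 → container 4 (new)  [load 600/1100]
  300 → container 2  [load 950/1100]
  300 → container 4  [load 900/1100]
  800 → container 5 (new)  [load 800/1100]
  200 → container 4  [load 1100/1100]
  850 → container 6 (new)  [load 850/1100]
6 containers opened.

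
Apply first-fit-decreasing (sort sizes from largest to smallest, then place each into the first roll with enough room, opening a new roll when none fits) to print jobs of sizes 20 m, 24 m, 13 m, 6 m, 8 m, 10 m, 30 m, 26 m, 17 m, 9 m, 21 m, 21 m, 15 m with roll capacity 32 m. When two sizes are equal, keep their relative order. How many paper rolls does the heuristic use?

8

Sorted descending: 30, 26, 24, 21, 21, 20, 17, 15, 13, 10, 9, 8, 6.
  30 → roll 1 (new)  [load 30/32]
  26 → roll 2 (new)  [load 26/32]
  24 → roll 3 (new)  [load 24/32]
  21 → roll 4 (new)  [load 21/32]
  21 → roll 5 (new)  [load 21/32]
  20 → roll 6 (new)  [load 20/32]
  17 → roll 7 (new)  [load 17/32]
  15 → roll 7  [load 32/32]
  13 → roll 8 (new)  [load 13/32]
  10 → roll 4  [load 31/32]
  9 → roll 5  [load 30/32]
  8 → roll 3  [load 32/32]
  6 → roll 2  [load 32/32]
8 paper rolls opened.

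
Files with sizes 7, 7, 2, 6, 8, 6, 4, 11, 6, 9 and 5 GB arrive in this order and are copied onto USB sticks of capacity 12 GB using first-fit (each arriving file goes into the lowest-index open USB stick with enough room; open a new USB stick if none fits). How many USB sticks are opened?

7

  7 → USB stick 1 (new)  [load 7/12]
  7 → USB stick 2 (new)  [load 7/12]
  2 → USB stick 1  [load 9/12]
  6 → USB stick 3 (new)  [load 6/12]
  8 → USB stick 4 (new)  [load 8/12]
  6 → USB stick 3  [load 12/12]
  4 → USB stick 2  [load 11/12]
  11 → USB stick 5 (new)  [load 11/12]
  6 → USB stick 6 (new)  [load 6/12]
  9 → USB stick 7 (new)  [load 9/12]
  5 → USB stick 6  [load 11/12]
7 USB sticks opened.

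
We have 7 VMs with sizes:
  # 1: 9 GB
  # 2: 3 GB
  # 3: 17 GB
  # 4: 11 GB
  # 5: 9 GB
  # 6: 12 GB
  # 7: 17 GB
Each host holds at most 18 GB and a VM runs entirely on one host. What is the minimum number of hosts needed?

Total = 17 + 17 + 12 + 11 + 9 + 9 + 3 = 78 GB.
Lower bound: ⌈78/18⌉ = 5 hosts.
A packing using 5 hosts:
  host 1: 17 = 17
  host 2: 17 = 17
  host 3: 12 + 3 = 15
  host 4: 11 = 11
  host 5: 9 + 9 = 18
This matches the lower bound, so 5 is optimal.

5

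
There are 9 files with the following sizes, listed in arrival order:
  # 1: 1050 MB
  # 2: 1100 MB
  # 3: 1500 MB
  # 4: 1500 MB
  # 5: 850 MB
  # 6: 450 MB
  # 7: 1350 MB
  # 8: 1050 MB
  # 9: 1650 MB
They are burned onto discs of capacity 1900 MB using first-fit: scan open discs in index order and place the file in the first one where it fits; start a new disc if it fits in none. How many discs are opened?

7

  1050 → disc 1 (new)  [load 1050/1900]
  1100 → disc 2 (new)  [load 1100/1900]
  1500 → disc 3 (new)  [load 1500/1900]
  1500 → disc 4 (new)  [load 1500/1900]
  850 → disc 1  [load 1900/1900]
  450 → disc 2  [load 1550/1900]
  1350 → disc 5 (new)  [load 1350/1900]
  1050 → disc 6 (new)  [load 1050/1900]
  1650 → disc 7 (new)  [load 1650/1900]
7 discs opened.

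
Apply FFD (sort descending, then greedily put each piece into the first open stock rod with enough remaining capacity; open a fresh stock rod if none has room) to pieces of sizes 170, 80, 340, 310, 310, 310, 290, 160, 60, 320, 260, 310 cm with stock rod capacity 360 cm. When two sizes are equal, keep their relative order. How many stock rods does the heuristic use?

Sorted descending: 340, 320, 310, 310, 310, 310, 290, 260, 170, 160, 80, 60.
  340 → stock rod 1 (new)  [load 340/360]
  320 → stock rod 2 (new)  [load 320/360]
  310 → stock rod 3 (new)  [load 310/360]
  310 → stock rod 4 (new)  [load 310/360]
  310 → stock rod 5 (new)  [load 310/360]
  310 → stock rod 6 (new)  [load 310/360]
  290 → stock rod 7 (new)  [load 290/360]
  260 → stock rod 8 (new)  [load 260/360]
  170 → stock rod 9 (new)  [load 170/360]
  160 → stock rod 9  [load 330/360]
  80 → stock rod 8  [load 340/360]
  60 → stock rod 7  [load 350/360]
9 stock rods opened.

9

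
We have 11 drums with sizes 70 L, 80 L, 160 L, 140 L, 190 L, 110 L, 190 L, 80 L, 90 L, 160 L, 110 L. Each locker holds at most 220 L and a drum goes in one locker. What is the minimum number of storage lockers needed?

Total = 190 + 190 + 160 + 160 + 140 + 110 + 110 + 90 + 80 + 80 + 70 = 1380 L.
Lower bound: ⌈1380/220⌉ = 7 storage lockers.
A packing using 8 storage lockers:
  locker 1: 190 = 190
  locker 2: 190 = 190
  locker 3: 160 = 160
  locker 4: 160 = 160
  locker 5: 140 + 80 = 220
  locker 6: 110 + 110 = 220
  locker 7: 90 + 80 = 170
  locker 8: 70 = 70
No arrangement into 7 storage lockers stays within capacity, so 8 is optimal.

8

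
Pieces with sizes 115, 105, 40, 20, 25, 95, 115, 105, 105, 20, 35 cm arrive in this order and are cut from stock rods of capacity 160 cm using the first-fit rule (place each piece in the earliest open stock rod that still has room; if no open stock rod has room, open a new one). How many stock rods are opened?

  115 → stock rod 1 (new)  [load 115/160]
  105 → stock rod 2 (new)  [load 105/160]
  40 → stock rod 1  [load 155/160]
  20 → stock rod 2  [load 125/160]
  25 → stock rod 2  [load 150/160]
  95 → stock rod 3 (new)  [load 95/160]
  115 → stock rod 4 (new)  [load 115/160]
  105 → stock rod 5 (new)  [load 105/160]
  105 → stock rod 6 (new)  [load 105/160]
  20 → stock rod 3  [load 115/160]
  35 → stock rod 3  [load 150/160]
6 stock rods opened.

6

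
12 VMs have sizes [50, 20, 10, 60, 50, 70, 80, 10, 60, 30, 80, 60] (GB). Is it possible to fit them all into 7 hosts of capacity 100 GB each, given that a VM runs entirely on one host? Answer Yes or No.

Yes

A valid assignment using 7 hosts:
  host 1: 80 + 20 = 100
  host 2: 80 + 10 + 10 = 100
  host 3: 70 + 30 = 100
  host 4: 60 = 60
  host 5: 60 = 60
  host 6: 60 = 60
  host 7: 50 + 50 = 100
Every load is within 100 GB, so 7 hosts suffice.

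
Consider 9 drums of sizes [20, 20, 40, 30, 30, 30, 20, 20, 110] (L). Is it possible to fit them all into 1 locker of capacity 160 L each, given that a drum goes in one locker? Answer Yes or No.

No

Total = 320 L; ⌈320/160⌉ = 2.
At least 2 storage lockers are required, but only 1 is allowed.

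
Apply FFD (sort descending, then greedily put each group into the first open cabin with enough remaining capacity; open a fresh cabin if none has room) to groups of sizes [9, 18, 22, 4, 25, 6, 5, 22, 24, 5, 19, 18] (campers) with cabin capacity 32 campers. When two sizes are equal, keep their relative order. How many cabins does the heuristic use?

Sorted descending: 25, 24, 22, 22, 19, 18, 18, 9, 6, 5, 5, 4.
  25 → cabin 1 (new)  [load 25/32]
  24 → cabin 2 (new)  [load 24/32]
  22 → cabin 3 (new)  [load 22/32]
  22 → cabin 4 (new)  [load 22/32]
  19 → cabin 5 (new)  [load 19/32]
  18 → cabin 6 (new)  [load 18/32]
  18 → cabin 7 (new)  [load 18/32]
  9 → cabin 3  [load 31/32]
  6 → cabin 1  [load 31/32]
  5 → cabin 2  [load 29/32]
  5 → cabin 4  [load 27/32]
  4 → cabin 4  [load 31/32]
7 cabins opened.

7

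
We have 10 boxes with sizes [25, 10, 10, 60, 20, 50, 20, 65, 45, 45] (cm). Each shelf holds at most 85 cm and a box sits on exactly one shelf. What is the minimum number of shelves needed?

5

Total = 65 + 60 + 50 + 45 + 45 + 25 + 20 + 20 + 10 + 10 = 350 cm.
Lower bound: ⌈350/85⌉ = 5 shelves.
A packing using 5 shelves:
  shelf 1: 65 + 20 = 85
  shelf 2: 60 + 25 = 85
  shelf 3: 50 + 20 + 10 = 80
  shelf 4: 45 + 10 = 55
  shelf 5: 45 = 45
This matches the lower bound, so 5 is optimal.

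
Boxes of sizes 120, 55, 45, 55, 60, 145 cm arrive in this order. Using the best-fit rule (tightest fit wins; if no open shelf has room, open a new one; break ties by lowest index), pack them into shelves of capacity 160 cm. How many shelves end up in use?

  120 → shelf 1 (new)  [load 120/160]
  55 → shelf 2 (new)  [load 55/160]
  45 → shelf 2  [load 100/160]
  55 → shelf 2  [load 155/160]
  60 → shelf 3 (new)  [load 60/160]
  145 → shelf 4 (new)  [load 145/160]
4 shelves opened.

4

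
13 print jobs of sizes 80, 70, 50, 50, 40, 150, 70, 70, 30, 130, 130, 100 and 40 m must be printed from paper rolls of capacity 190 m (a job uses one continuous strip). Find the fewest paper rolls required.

6

Total = 150 + 130 + 130 + 100 + 80 + 70 + 70 + 70 + 50 + 50 + 40 + 40 + 30 = 1010 m.
Lower bound: ⌈1010/190⌉ = 6 paper rolls.
A packing using 6 paper rolls:
  roll 1: 150 + 40 = 190
  roll 2: 130 + 50 = 180
  roll 3: 130 + 50 = 180
  roll 4: 100 + 80 = 180
  roll 5: 70 + 70 + 40 = 180
  roll 6: 70 + 30 = 100
This matches the lower bound, so 6 is optimal.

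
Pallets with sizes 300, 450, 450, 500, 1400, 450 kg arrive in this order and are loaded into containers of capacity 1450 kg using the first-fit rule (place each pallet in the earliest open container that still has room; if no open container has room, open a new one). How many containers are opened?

3

  300 → container 1 (new)  [load 300/1450]
  450 → container 1  [load 750/1450]
  450 → container 1  [load 1200/1450]
  500 → container 2 (new)  [load 500/1450]
  1400 → container 3 (new)  [load 1400/1450]
  450 → container 2  [load 950/1450]
3 containers opened.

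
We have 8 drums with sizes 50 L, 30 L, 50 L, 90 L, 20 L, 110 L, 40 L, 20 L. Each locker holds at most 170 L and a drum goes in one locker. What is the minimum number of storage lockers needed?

Total = 110 + 90 + 50 + 50 + 40 + 30 + 20 + 20 = 410 L.
Lower bound: ⌈410/170⌉ = 3 storage lockers.
A packing using 3 storage lockers:
  locker 1: 110 + 50 = 160
  locker 2: 90 + 50 + 30 = 170
  locker 3: 40 + 20 + 20 = 80
This matches the lower bound, so 3 is optimal.

3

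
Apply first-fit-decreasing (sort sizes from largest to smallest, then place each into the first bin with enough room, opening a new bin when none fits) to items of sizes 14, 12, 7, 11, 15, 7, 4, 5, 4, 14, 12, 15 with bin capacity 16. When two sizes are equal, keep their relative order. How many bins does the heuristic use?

8

Sorted descending: 15, 15, 14, 14, 12, 12, 11, 7, 7, 5, 4, 4.
  15 → bin 1 (new)  [load 15/16]
  15 → bin 2 (new)  [load 15/16]
  14 → bin 3 (new)  [load 14/16]
  14 → bin 4 (new)  [load 14/16]
  12 → bin 5 (new)  [load 12/16]
  12 → bin 6 (new)  [load 12/16]
  11 → bin 7 (new)  [load 11/16]
  7 → bin 8 (new)  [load 7/16]
  7 → bin 8  [load 14/16]
  5 → bin 7  [load 16/16]
  4 → bin 5  [load 16/16]
  4 → bin 6  [load 16/16]
8 bins opened.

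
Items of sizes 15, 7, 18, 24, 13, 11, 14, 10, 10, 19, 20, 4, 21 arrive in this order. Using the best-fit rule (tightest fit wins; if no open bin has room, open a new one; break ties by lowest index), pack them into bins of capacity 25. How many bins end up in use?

9

  15 → bin 1 (new)  [load 15/25]
  7 → bin 1  [load 22/25]
  18 → bin 2 (new)  [load 18/25]
  24 → bin 3 (new)  [load 24/25]
  13 → bin 4 (new)  [load 13/25]
  11 → bin 4  [load 24/25]
  14 → bin 5 (new)  [load 14/25]
  10 → bin 5  [load 24/25]
  10 → bin 6 (new)  [load 10/25]
  19 → bin 7 (new)  [load 19/25]
  20 → bin 8 (new)  [load 20/25]
  4 → bin 8  [load 24/25]
  21 → bin 9 (new)  [load 21/25]
9 bins opened.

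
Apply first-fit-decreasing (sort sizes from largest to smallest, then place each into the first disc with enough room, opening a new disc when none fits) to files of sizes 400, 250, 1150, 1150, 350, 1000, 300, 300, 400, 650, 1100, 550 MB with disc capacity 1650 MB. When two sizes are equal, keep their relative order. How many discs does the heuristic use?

Sorted descending: 1150, 1150, 1100, 1000, 650, 550, 400, 400, 350, 300, 300, 250.
  1150 → disc 1 (new)  [load 1150/1650]
  1150 → disc 2 (new)  [load 1150/1650]
  1100 → disc 3 (new)  [load 1100/1650]
  1000 → disc 4 (new)  [load 1000/1650]
  650 → disc 4  [load 1650/1650]
  550 → disc 3  [load 1650/1650]
  400 → disc 1  [load 1550/1650]
  400 → disc 2  [load 1550/1650]
  350 → disc 5 (new)  [load 350/1650]
  300 → disc 5  [load 650/1650]
  300 → disc 5  [load 950/1650]
  250 → disc 5  [load 1200/1650]
5 discs opened.

5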